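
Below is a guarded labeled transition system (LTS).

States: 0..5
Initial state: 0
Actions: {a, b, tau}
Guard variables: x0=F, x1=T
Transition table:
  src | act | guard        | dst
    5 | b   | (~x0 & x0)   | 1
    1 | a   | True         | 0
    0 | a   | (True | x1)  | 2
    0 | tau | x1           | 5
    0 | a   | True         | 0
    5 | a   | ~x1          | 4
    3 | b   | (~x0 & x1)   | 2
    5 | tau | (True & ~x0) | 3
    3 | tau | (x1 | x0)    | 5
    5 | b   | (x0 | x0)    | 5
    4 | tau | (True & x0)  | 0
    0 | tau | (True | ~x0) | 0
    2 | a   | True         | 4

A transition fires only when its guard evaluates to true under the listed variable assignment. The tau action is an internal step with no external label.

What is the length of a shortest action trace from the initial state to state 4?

Layered search for 4:
  L0 = {0}
  L1 = {2,5}
  L2 = {3,4}
depth(4)=2, e.g. a·a

Answer: 2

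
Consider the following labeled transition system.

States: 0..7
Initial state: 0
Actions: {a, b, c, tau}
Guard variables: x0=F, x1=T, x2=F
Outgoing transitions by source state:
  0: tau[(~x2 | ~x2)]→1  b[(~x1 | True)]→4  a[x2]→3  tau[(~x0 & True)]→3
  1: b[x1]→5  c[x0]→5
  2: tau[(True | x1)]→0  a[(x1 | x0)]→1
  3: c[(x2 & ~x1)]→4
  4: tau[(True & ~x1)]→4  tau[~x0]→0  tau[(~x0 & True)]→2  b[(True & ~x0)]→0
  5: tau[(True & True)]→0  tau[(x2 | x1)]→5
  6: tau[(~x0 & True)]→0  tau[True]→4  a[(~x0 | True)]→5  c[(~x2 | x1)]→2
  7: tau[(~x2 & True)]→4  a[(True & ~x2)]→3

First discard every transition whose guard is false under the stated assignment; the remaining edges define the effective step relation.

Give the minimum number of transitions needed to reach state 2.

Layered search for 2:
  Layer 0: {0}
  Layer 1: {1,3,4}
  Layer 2: {2,5}
first hit 2 at d=2 via b·tau

Answer: 2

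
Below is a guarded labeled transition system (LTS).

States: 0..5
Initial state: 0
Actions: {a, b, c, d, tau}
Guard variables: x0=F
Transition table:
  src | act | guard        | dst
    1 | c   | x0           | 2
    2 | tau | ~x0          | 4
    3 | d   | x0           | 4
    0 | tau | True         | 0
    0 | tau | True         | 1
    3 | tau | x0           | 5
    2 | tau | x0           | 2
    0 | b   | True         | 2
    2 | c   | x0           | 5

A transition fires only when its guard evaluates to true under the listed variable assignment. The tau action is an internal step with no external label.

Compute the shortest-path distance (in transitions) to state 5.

Answer: UNREACHABLE

Working:
Breadth-first toward 5:
  depth 0: {0}
  depth 1: {1,2}
  depth 2: {4}
5 never appears.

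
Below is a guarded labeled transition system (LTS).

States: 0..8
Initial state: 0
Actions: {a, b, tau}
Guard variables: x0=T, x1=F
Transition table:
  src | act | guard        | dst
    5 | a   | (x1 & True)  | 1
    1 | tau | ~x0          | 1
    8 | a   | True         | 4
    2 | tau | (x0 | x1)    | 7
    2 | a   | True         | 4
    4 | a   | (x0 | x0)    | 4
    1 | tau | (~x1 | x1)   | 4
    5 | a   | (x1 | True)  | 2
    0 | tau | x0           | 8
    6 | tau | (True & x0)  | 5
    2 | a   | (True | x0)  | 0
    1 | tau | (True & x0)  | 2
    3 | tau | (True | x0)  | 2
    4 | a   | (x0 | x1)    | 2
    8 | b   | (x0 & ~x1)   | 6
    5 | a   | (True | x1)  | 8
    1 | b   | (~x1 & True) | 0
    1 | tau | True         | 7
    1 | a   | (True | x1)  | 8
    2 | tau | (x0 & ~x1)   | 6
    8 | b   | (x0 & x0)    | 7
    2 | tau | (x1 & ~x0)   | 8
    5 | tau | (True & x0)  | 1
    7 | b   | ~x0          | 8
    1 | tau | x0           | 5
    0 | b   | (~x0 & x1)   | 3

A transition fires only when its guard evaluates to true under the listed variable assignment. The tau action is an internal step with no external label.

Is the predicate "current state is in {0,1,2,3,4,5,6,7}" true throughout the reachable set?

Answer: INVARIANT VIOLATED at state 8

Analysis:
Allowed set {0,1,2,3,4,5,6,7}
Reachable = {0,1,2,4,5,6,7,8}
  0: safe
  1: safe
  2: safe
  4: safe
  5: safe
  6: safe
  7: safe
  8: VIOLATES
reach 8 via tau — violates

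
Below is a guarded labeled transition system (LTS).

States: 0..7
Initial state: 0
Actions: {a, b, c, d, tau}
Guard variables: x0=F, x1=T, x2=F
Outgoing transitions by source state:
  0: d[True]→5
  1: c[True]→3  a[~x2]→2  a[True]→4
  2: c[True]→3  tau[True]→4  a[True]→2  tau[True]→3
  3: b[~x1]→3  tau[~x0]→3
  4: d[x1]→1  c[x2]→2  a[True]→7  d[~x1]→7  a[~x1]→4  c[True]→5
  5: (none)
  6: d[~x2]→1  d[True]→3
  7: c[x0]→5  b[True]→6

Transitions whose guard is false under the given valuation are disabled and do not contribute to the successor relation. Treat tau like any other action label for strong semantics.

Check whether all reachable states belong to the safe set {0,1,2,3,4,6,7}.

Answer: INVARIANT VIOLATED at state 5

Analysis:
Inv-set: {0,1,2,3,4,6,7}
Reachable = {0,5}
  0: safe
  5: ✗ unsafe
counterexample path to 5: d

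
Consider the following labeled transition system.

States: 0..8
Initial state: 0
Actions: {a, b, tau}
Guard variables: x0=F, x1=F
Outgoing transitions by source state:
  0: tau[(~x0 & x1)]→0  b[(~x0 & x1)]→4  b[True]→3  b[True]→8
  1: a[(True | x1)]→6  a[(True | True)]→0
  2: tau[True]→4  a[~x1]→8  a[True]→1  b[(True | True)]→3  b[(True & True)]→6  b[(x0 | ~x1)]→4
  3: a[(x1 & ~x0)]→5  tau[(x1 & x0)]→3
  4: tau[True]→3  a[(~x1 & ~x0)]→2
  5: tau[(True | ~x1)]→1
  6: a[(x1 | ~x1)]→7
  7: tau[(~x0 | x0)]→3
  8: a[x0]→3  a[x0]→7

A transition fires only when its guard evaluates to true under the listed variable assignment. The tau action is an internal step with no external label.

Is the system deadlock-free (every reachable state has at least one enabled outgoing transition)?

Reachable = {0,3,8}
  0: b→3  b→8  [deg 2]
  3: ∅  [deadlock]
  8: ∅  [deadlock]
witness 3: b

Answer: DEADLOCK at state 3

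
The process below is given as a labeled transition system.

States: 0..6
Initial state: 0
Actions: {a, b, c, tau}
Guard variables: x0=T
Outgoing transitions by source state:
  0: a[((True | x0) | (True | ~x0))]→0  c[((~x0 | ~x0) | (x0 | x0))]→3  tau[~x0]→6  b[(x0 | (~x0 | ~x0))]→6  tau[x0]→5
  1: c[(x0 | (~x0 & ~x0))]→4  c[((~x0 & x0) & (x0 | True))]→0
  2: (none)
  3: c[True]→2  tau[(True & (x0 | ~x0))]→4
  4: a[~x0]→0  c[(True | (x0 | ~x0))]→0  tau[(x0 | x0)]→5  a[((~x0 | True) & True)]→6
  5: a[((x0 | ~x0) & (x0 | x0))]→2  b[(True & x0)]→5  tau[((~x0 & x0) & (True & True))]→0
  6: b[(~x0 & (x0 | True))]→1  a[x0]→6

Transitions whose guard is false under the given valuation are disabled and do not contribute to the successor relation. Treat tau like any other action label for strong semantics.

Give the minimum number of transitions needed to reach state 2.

Answer: 2

Trace:
BFS to 2:
  L0 = {0}
  L1 = {3,5,6}
  L2 = {2,4}
first hit 2 at d=2 via c·c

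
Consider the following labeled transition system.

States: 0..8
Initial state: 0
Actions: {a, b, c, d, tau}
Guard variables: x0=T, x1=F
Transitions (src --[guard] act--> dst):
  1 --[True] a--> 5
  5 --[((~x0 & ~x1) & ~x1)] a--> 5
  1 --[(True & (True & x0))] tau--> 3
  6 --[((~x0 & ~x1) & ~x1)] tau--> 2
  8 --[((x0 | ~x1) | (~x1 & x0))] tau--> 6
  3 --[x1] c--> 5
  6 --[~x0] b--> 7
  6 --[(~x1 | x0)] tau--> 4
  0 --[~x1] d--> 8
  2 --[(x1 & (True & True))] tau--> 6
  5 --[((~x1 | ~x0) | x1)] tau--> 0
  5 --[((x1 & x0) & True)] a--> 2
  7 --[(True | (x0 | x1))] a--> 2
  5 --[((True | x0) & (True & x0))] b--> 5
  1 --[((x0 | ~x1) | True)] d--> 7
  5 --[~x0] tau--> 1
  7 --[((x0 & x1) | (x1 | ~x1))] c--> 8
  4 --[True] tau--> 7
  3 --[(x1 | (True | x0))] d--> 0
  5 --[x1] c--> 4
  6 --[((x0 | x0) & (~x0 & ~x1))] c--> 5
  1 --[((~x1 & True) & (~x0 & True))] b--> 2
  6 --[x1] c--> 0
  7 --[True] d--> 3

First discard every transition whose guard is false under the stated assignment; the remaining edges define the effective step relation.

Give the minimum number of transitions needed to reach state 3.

Layered search for 3:
  Layer 0: {0}
  Layer 1: {8}
  Layer 2: {6}
  Layer 3: {4}
  Layer 4: {7}
  Layer 5: {2,3}
depth(3)=5, e.g. d·tau·tau·tau·d

Answer: 5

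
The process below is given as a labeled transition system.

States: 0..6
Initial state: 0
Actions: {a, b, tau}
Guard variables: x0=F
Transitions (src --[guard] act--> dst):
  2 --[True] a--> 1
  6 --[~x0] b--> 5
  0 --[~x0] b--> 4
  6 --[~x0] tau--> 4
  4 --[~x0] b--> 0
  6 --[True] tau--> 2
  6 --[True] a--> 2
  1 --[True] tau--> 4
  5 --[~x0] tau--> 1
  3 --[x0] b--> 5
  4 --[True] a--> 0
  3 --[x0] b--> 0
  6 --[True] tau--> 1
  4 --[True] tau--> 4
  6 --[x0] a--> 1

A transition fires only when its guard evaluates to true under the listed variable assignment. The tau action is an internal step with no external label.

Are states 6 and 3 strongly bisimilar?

Answer: NOT BISIMILAR

Analysis:
Bisimulation quotient by refinement:
  π0 = {{0,1,2,3,4,5,6}}
  π1 = {{0},{1,5},{2},{3},{4,6}}
  π2 = {{0},{1},{2},{3},{4},{5},{6}}
7 equivalence class(es) (converged in 3)
class of 6: {6}; class of 3: {3}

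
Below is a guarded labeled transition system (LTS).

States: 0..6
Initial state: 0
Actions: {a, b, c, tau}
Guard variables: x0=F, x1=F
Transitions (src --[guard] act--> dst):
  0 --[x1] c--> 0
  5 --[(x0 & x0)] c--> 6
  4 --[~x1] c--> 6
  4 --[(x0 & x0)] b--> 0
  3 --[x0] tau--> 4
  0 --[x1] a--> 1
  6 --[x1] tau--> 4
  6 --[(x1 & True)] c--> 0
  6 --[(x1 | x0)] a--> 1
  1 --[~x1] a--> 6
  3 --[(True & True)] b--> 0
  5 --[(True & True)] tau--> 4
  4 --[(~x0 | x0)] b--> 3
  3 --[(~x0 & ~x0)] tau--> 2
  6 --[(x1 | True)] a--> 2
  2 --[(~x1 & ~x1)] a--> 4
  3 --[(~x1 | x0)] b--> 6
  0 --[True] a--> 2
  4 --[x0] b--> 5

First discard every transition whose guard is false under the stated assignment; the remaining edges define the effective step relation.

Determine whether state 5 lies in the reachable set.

Answer: UNREACHABLE

Trace:
Guard filter leaves 10 enabled edge(s).
Layer 0: {0}
Layer 1: {2}  cumulative {0,2}
Layer 2: {4}  cumulative {0,2,4}
Layer 3: {3,6}  cumulative {0,2,3,4,6}
Reach set: {0,2,3,4,6}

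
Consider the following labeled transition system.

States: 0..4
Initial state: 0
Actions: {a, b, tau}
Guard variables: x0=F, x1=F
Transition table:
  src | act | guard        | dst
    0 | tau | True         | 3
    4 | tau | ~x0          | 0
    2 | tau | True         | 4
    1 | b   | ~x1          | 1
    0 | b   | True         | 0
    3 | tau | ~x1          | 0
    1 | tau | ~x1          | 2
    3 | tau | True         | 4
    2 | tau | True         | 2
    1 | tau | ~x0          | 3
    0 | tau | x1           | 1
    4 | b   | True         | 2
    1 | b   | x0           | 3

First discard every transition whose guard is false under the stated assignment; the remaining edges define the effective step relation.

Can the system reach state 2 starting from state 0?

11 transition(s) survive guard evaluation.
L0 = {0}
L1 = {3}  now seen {0,3}
L2 = {4}  now seen {0,3,4}
L3 = {2}  now seen {0,2,3,4}
Reach set: {0,2,3,4}
trace reaching 2: tau·tau·b

Answer: REACHABLE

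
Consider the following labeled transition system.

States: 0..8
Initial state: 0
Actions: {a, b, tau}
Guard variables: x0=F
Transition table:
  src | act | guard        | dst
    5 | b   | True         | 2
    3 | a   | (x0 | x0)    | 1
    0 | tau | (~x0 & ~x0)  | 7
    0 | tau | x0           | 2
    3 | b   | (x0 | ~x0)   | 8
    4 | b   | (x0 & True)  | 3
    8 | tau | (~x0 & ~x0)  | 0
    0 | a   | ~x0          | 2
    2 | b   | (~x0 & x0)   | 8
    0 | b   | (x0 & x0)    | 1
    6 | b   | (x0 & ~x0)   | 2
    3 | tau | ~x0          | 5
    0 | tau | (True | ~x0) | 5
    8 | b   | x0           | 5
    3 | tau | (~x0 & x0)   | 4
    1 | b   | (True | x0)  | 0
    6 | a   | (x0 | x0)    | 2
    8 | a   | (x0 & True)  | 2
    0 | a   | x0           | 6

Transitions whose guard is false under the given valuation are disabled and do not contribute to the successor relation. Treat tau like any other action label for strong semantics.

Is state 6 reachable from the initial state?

After dropping false guards: 8 live edges.
Layer 0: {0}
Layer 1: {2,5,7}  cumulative {0,2,5,7}
Reachable = {0,2,5,7}

Answer: UNREACHABLE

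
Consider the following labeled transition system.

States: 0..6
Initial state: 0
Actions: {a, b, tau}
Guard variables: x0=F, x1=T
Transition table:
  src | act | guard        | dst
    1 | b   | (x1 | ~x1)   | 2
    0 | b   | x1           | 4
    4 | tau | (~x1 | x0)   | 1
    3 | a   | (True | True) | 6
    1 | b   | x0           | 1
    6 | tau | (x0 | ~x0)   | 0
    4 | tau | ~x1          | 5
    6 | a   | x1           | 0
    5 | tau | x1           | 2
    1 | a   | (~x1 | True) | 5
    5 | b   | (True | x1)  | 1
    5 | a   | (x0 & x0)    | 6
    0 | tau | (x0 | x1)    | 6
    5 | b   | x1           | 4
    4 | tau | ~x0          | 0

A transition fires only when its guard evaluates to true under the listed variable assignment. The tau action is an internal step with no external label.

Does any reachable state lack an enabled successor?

Answer: DEADLOCK-FREE

Trace:
R = {0,4,6}
  0: b→4  tau→6  [deg 2]
  4: tau→0  [deg 1]
  6: a→0  tau→0  [deg 2]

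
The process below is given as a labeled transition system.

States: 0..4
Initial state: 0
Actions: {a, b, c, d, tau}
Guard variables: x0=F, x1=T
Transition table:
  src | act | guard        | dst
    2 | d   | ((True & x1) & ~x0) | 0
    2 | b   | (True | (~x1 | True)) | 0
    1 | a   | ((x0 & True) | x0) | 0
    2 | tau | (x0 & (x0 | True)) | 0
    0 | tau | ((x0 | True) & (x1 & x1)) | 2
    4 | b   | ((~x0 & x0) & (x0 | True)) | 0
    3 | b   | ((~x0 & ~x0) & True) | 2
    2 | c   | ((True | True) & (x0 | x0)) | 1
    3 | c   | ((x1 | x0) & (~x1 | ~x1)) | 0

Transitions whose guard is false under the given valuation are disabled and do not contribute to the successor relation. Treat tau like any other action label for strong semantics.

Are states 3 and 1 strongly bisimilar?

Compute ~ classes (split until stable):
  P[0] = {{0,1,2,3,4}}
  P[1] = {{0},{1,4},{2},{3}}
Fixed point at round 2; 4 class(es).
[3]={3}  [1]={1,4}

Answer: NOT BISIMILAR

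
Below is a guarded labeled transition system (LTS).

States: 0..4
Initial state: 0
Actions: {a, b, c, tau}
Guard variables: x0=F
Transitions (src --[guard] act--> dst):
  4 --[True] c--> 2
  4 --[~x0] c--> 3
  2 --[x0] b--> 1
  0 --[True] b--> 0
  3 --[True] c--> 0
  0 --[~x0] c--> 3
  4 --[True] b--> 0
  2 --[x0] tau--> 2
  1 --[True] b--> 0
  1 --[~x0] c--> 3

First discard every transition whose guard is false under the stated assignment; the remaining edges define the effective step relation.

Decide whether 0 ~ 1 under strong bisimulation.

Answer: BISIMILAR

Analysis:
Bisimulation quotient by refinement:
  round 0: {{0,1,2,3,4}}
  round 1: {{0,1,4},{2},{3}}
  round 2: {{0,1},{2},{3},{4}}
4 equivalence class(es) (converged in 3)
0∈{0,1}, 1∈{0,1}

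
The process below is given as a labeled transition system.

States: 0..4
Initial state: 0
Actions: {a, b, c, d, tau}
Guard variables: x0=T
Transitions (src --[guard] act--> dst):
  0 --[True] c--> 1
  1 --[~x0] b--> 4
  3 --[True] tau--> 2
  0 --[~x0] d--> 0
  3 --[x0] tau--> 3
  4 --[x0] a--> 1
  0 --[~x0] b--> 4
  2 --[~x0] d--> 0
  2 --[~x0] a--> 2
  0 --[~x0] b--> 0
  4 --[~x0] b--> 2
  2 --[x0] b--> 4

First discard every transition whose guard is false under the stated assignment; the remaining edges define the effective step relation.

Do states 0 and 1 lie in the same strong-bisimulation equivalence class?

Bisimulation quotient by refinement:
  π0 = {{0,1,2,3,4}}
  π1 = {{0},{1},{2},{3},{4}}
Fixed point at round 2; 5 class(es).
0∈{0}, 1∈{1}

Answer: NOT BISIMILAR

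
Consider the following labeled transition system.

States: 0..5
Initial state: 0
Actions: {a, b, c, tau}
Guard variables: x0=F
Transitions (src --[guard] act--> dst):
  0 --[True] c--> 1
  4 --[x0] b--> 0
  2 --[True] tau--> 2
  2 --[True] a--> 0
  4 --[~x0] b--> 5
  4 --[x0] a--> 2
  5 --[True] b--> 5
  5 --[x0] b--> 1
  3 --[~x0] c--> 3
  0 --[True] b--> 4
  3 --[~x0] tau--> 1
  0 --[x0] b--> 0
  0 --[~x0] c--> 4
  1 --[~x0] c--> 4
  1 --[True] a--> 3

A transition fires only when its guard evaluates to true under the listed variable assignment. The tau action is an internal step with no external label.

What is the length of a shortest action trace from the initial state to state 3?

Answer: 2

Analysis:
BFS to 3:
  depth 0: {0}
  depth 1: {1,4}
  depth 2: {3,5}
depth(3)=2, e.g. c·a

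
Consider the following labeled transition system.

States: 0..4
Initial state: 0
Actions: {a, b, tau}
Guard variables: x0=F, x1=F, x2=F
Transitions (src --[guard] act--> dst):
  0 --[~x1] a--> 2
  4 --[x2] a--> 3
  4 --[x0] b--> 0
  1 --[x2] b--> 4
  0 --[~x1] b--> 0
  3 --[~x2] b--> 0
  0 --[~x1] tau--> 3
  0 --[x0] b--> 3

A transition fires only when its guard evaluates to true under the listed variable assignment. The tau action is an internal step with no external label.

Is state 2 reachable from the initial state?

Answer: REACHABLE

Trace:
4 transition(s) survive guard evaluation.
L0 = {0}
L1 = {2,3}  total {0,2,3}
Reach set: {0,2,3}
trace reaching 2: a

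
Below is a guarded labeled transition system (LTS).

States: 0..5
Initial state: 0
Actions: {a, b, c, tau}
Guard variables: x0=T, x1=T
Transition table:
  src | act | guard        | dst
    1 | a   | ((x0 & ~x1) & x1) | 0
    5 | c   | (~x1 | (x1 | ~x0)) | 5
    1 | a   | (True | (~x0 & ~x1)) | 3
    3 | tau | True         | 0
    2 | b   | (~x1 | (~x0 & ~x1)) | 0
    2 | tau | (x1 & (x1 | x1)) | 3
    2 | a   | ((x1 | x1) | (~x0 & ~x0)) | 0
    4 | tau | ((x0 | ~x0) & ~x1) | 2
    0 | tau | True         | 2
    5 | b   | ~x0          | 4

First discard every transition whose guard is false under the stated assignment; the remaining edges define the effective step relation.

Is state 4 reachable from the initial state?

6 transition(s) survive guard evaluation.
L0 = {0}
L1 = {2}  total {0,2}
L2 = {3}  total {0,2,3}
R = {0,2,3}

Answer: UNREACHABLE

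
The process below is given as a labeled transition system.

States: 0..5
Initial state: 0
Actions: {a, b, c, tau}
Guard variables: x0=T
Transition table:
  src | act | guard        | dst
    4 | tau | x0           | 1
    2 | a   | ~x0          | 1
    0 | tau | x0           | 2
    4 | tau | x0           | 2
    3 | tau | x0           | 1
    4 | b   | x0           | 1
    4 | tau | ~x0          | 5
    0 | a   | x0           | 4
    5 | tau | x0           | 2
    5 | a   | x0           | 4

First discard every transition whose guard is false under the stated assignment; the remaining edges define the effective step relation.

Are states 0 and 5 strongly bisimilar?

Answer: BISIMILAR

Working:
Compute ~ classes (split until stable):
  round 0: {{0,1,2,3,4,5}}
  round 1: {{0,5},{1,2},{3},{4}}
Fixed point at round 2; 4 class(es).
[0]={0,5}  [5]={0,5}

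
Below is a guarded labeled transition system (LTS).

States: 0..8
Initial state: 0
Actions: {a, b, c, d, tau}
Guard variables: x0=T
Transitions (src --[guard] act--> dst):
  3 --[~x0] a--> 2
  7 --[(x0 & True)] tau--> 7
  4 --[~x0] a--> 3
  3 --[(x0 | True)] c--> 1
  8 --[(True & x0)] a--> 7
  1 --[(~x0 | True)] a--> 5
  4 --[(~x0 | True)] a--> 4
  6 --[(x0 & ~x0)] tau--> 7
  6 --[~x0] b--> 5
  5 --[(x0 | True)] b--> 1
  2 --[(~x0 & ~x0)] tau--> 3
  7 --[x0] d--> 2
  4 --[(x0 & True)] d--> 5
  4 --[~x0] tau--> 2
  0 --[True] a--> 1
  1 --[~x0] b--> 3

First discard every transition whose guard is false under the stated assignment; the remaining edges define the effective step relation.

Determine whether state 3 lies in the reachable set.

Guard filter leaves 9 enabled edge(s).
depth 0: {0}
depth 1: {1}  total {0,1}
depth 2: {5}  total {0,1,5}
Reach set: {0,1,5}

Answer: UNREACHABLE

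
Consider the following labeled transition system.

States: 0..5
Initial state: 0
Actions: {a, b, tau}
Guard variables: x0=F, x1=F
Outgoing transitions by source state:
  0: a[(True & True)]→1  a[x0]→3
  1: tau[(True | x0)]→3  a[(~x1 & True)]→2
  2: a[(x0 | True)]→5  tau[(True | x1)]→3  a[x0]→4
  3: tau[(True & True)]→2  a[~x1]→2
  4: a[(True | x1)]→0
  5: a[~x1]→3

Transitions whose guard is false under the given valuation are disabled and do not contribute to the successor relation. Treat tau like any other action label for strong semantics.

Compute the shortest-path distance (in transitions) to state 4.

BFS to 4:
  Layer 0: {0}
  Layer 1: {1}
  Layer 2: {2,3}
  Layer 3: {5}
4 never appears.

Answer: UNREACHABLE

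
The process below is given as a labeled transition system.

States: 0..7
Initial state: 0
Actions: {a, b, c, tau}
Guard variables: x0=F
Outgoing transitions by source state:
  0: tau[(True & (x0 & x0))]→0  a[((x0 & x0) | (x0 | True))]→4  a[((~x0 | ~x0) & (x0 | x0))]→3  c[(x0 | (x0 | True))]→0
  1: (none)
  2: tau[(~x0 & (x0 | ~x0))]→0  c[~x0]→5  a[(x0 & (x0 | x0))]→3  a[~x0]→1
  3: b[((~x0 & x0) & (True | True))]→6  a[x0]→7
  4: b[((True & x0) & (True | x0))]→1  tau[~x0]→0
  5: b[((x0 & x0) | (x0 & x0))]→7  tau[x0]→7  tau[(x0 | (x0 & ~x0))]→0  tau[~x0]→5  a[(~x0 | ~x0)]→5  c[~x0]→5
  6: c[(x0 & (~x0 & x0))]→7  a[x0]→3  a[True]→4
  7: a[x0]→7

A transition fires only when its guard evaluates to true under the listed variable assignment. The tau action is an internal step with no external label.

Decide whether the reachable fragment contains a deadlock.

Reachable = {0,4}
  0: a→4  c→0  [deg 2]
  4: tau→0  [deg 1]

Answer: DEADLOCK-FREE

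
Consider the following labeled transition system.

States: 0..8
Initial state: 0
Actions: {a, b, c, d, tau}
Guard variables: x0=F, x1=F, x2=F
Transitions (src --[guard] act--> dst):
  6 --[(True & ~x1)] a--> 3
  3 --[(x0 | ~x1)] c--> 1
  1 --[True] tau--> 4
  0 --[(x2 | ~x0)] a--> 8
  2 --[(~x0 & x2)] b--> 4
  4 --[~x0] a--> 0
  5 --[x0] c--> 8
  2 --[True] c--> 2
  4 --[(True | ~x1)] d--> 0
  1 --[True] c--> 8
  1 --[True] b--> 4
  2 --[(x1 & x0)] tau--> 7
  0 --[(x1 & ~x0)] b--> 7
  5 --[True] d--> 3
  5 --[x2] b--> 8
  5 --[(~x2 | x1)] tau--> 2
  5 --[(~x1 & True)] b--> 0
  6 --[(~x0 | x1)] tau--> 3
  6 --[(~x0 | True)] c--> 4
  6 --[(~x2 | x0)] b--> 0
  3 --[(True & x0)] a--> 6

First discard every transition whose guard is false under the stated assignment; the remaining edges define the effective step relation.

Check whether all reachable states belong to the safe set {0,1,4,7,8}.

Answer: INVARIANT HOLDS

Working:
Allowed set {0,1,4,7,8}
R = {0,8}
  0: ✓
  8: ✓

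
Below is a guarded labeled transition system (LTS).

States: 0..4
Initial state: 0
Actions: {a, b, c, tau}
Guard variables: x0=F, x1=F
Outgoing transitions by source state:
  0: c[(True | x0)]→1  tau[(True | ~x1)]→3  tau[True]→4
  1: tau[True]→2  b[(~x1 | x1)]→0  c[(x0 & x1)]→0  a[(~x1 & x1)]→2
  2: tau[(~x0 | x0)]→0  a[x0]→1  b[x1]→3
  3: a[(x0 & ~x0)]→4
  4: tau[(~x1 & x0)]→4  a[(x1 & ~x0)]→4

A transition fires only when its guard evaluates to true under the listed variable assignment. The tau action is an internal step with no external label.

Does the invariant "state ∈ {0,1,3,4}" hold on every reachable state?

Safe = {0,1,3,4}
Reachable = {0,1,2,3,4}
  0: ✓
  1: ✓
  2: VIOLATES
  3: ✓
  4: ✓
witness against invariant: c·tau → 2

Answer: INVARIANT VIOLATED at state 2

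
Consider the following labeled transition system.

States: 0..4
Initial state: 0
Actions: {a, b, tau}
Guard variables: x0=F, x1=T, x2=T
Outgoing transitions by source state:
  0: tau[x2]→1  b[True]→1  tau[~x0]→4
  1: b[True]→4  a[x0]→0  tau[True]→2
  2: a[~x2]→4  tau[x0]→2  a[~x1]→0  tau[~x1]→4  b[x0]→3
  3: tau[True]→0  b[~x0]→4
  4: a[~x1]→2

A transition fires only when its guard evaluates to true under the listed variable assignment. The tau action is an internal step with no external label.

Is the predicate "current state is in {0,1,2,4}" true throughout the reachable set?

Answer: INVARIANT HOLDS

Trace:
Allowed set {0,1,2,4}
Reach set: {0,1,2,4}
  0: ✓
  1: ✓
  2: ✓
  4: ✓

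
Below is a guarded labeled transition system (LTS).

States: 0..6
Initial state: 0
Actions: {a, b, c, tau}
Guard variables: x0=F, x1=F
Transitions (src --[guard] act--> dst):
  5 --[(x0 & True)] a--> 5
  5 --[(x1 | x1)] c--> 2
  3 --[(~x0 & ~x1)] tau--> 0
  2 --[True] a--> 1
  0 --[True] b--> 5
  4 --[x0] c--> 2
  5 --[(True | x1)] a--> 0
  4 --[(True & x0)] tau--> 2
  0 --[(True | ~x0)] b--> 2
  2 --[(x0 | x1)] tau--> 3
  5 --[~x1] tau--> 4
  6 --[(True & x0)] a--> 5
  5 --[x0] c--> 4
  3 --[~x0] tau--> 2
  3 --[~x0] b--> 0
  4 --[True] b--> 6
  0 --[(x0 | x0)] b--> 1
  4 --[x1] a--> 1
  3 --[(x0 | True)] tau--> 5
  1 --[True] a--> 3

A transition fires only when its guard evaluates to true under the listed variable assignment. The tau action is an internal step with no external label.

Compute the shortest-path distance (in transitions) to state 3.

Layered search for 3:
  Layer 0: {0}
  Layer 1: {2,5}
  Layer 2: {1,4}
  Layer 3: {3,6}
first hit 3 at d=3 via b·a·a

Answer: 3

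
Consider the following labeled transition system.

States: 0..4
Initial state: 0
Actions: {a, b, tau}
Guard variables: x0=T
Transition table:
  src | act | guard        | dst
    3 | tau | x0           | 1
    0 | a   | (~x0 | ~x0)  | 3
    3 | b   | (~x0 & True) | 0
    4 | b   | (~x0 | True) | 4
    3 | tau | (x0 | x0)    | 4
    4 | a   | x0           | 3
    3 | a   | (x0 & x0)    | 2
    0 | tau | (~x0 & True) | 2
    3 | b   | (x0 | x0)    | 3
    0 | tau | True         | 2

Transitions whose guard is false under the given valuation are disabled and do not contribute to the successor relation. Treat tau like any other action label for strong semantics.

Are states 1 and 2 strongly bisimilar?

Compute ~ classes (split until stable):
  π0 = {{0,1,2,3,4}}
  π1 = {{0},{1,2},{3},{4}}
stable after 2 split(s): 4 block(s)
1∈{1,2}, 2∈{1,2}

Answer: BISIMILAR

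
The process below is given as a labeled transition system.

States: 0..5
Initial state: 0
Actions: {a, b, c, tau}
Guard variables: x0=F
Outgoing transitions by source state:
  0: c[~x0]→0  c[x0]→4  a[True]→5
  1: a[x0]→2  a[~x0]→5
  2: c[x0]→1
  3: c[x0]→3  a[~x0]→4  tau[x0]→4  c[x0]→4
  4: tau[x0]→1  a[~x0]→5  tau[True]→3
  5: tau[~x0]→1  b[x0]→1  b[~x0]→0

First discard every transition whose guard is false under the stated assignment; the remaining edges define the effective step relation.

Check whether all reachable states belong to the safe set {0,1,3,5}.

Answer: INVARIANT HOLDS

Trace:
Safe = {0,1,3,5}
Reachable = {0,1,5}
  0: ✓
  1: ✓
  5: ✓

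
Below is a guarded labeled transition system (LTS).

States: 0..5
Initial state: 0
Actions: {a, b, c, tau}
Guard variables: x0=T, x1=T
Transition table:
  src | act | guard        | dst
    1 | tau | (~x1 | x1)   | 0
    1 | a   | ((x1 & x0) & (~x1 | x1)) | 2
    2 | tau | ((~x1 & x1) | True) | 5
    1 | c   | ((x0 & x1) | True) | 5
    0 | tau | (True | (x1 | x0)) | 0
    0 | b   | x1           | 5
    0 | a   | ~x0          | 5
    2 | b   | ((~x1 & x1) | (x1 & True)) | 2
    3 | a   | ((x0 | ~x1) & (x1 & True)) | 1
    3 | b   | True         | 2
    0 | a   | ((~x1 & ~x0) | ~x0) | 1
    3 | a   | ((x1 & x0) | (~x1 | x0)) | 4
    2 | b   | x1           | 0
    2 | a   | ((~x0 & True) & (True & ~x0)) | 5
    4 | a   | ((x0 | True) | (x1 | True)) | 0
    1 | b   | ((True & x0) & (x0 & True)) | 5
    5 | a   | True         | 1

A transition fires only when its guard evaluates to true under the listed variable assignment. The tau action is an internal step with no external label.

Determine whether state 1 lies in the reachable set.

Answer: REACHABLE

Analysis:
Guard filter leaves 14 enabled edge(s).
depth 0: {0}
depth 1: {5}  cumulative {0,5}
depth 2: {1}  cumulative {0,1,5}
depth 3: {2}  cumulative {0,1,2,5}
Reachable = {0,1,2,5}
trace reaching 1: b·a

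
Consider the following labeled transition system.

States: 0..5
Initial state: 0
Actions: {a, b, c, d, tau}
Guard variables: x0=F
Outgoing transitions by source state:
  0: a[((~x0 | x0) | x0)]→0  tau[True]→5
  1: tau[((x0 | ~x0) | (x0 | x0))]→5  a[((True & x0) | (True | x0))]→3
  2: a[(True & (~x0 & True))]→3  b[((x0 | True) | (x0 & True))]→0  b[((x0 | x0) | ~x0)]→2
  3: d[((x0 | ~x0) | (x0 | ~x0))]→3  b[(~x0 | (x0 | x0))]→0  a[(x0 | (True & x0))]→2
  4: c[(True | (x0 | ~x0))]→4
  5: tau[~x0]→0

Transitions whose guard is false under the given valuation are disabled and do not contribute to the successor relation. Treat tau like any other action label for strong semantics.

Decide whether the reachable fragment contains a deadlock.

Answer: DEADLOCK-FREE

Analysis:
R = {0,5}
  0: a→0  tau→5  [2 exit(s)]
  5: tau→0  [1 exit(s)]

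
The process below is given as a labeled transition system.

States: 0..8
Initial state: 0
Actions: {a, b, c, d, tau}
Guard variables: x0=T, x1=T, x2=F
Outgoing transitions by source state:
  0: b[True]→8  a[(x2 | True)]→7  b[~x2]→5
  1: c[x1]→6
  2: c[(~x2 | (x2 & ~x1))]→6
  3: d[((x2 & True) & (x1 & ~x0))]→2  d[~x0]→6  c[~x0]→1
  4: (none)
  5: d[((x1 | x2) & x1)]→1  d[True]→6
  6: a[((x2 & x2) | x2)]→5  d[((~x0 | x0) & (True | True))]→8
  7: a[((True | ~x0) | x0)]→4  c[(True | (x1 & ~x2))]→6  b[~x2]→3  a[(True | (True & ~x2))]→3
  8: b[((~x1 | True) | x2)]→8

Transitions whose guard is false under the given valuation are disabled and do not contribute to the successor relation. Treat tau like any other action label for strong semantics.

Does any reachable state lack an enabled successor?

R = {0,1,3,4,5,6,7,8}
  0: a→7  b→5  b→8  [3 exit(s)]
  1: c→6  [1 exit(s)]
  3: ∅  [no exit]
  4: ∅  [no exit]
  5: d→1  d→6  [2 exit(s)]
  6: d→8  [1 exit(s)]
  7: a→3  a→4  b→3  c→6  [4 exit(s)]
  8: b→8  [1 exit(s)]
trace reaching 3: a·a

Answer: DEADLOCK at state 3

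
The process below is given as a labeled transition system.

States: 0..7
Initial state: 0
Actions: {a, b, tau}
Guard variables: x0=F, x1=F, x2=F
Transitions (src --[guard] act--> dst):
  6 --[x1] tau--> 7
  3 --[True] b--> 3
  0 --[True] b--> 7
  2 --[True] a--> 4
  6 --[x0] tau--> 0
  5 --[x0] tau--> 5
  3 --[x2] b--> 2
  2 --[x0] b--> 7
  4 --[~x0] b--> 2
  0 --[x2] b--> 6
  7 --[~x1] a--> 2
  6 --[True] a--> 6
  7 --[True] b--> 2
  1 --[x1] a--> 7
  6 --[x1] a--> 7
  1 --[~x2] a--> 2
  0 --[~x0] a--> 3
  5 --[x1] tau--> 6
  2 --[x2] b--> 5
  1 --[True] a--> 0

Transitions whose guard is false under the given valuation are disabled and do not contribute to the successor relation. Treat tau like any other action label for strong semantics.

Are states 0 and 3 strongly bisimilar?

Answer: NOT BISIMILAR

Analysis:
Compute ~ classes (split until stable):
  round 0: {{0,1,2,3,4,5,6,7}}
  round 1: {{0,7},{1,2,6},{3,4},{5}}
  round 2: {{0},{1},{2},{3},{4},{5},{6},{7}}
8 equivalence class(es) (converged in 3)
0∈{0}, 3∈{3}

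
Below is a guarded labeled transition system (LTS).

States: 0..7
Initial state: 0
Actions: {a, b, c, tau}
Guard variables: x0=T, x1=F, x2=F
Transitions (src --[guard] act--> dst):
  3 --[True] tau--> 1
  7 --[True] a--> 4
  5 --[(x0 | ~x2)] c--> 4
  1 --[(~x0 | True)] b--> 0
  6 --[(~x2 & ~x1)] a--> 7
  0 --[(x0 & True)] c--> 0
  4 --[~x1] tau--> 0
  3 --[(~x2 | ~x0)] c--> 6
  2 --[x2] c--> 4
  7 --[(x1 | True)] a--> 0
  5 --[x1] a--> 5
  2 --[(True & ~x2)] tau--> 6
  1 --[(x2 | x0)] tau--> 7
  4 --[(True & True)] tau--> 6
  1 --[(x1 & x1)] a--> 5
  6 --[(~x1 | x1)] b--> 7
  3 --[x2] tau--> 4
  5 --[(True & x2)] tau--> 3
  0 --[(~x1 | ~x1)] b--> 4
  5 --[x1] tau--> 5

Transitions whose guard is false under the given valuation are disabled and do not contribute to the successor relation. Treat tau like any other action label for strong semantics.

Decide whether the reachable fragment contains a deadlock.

Reachable = {0,4,6,7}
  0: b→4  c→0  [2 out]
  4: tau→0  tau→6  [2 out]
  6: a→7  b→7  [2 out]
  7: a→0  a→4  [2 out]

Answer: DEADLOCK-FREE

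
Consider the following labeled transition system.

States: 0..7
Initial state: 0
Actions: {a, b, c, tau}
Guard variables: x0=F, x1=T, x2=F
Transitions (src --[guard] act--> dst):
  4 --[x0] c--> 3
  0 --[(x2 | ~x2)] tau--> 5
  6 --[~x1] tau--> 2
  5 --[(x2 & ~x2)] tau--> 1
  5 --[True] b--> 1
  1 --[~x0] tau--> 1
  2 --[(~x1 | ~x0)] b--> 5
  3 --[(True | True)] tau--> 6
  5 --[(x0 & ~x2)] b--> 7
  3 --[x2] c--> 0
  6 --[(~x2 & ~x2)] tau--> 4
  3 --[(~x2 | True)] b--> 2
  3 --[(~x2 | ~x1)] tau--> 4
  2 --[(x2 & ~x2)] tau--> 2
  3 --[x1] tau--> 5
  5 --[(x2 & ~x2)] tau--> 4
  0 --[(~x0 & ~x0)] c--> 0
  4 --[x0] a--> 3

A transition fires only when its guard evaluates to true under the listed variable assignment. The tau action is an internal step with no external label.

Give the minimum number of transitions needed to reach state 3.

Breadth-first toward 3:
  Layer 0: {0}
  Layer 1: {5}
  Layer 2: {1}
3 never appears.

Answer: UNREACHABLE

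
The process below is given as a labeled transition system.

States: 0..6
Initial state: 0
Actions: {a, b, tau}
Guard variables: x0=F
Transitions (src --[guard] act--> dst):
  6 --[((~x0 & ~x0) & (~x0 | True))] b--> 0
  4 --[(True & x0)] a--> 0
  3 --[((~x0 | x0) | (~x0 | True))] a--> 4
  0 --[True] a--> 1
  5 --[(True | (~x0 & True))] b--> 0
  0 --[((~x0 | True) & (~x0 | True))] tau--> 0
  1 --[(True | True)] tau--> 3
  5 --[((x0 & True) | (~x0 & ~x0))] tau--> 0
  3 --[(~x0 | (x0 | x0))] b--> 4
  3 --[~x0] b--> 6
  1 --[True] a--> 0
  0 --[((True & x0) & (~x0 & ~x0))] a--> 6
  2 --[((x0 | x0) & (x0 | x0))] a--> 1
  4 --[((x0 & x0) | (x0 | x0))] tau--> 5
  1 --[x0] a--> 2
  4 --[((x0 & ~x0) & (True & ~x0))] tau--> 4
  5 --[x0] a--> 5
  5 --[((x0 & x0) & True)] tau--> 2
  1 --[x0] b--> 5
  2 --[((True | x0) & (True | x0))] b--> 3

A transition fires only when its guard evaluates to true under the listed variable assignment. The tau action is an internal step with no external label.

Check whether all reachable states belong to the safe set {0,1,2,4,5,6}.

Answer: INVARIANT VIOLATED at state 3

Working:
Inv-set: {0,1,2,4,5,6}
Reachable = {0,1,3,4,6}
  0: ok
  1: ok
  3: ✗ unsafe
  4: ok
  6: ok
reach 3 via a·tau — violates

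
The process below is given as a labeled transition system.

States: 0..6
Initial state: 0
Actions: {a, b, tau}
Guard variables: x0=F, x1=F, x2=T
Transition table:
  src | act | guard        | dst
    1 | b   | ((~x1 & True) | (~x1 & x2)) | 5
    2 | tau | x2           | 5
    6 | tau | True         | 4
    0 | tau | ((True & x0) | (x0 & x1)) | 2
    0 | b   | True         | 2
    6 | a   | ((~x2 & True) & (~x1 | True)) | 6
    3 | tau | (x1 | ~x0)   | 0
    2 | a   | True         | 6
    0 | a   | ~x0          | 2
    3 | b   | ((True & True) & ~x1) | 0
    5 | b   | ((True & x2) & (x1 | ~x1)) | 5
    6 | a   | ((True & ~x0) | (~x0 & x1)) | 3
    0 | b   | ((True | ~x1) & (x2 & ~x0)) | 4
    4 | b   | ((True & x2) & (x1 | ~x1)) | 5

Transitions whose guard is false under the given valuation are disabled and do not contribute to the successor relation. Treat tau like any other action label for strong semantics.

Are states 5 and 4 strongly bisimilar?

Answer: BISIMILAR

Working:
Refine partition for ~:
  round 0: {{0,1,2,3,4,5,6}}
  round 1: {{0},{1,4,5},{2,6},{3}}
  round 2: {{0},{1,4,5},{2},{3},{6}}
5 equivalence class(es) (converged in 3)
class of 5: {1,4,5}; class of 4: {1,4,5}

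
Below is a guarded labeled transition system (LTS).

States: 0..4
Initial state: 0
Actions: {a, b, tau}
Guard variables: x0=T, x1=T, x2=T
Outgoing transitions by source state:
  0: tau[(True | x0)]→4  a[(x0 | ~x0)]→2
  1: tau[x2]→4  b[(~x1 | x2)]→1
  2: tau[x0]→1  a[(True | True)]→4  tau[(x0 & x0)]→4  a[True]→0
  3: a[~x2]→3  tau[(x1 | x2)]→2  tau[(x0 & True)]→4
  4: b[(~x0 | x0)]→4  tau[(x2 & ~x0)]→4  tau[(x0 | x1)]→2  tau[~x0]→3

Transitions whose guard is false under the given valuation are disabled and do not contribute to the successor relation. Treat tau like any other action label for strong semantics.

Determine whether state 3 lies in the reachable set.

After dropping false guards: 12 live edges.
depth 0: {0}
depth 1: {2,4}  cumulative {0,2,4}
depth 2: {1}  cumulative {0,1,2,4}
Reach set: {0,1,2,4}

Answer: UNREACHABLE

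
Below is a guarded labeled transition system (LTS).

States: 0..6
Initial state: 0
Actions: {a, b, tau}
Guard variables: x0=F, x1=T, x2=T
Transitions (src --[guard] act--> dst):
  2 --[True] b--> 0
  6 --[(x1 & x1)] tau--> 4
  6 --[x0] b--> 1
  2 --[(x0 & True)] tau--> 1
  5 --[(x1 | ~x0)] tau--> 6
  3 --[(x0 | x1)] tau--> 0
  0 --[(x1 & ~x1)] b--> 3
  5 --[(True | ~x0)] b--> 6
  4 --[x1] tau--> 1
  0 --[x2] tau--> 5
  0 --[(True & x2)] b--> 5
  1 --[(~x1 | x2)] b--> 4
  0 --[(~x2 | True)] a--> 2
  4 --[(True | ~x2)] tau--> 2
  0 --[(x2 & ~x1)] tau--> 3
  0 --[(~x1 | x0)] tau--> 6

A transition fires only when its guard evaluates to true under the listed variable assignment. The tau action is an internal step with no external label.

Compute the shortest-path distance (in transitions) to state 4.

Layered search for 4:
  L0 = {0}
  L1 = {2,5}
  L2 = {6}
  L3 = {4}
4 enters at depth 3; path b·b·tau

Answer: 3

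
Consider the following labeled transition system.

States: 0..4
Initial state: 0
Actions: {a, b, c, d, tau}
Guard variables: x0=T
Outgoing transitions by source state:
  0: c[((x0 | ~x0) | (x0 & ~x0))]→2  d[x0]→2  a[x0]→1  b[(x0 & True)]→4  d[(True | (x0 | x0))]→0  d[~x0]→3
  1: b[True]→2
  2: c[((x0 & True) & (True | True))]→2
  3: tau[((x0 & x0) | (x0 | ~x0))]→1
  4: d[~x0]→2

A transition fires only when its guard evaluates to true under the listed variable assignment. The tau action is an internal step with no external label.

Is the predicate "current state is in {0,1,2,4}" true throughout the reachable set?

Inv-set: {0,1,2,4}
R = {0,1,2,4}
  0: safe
  1: safe
  2: safe
  4: safe

Answer: INVARIANT HOLDS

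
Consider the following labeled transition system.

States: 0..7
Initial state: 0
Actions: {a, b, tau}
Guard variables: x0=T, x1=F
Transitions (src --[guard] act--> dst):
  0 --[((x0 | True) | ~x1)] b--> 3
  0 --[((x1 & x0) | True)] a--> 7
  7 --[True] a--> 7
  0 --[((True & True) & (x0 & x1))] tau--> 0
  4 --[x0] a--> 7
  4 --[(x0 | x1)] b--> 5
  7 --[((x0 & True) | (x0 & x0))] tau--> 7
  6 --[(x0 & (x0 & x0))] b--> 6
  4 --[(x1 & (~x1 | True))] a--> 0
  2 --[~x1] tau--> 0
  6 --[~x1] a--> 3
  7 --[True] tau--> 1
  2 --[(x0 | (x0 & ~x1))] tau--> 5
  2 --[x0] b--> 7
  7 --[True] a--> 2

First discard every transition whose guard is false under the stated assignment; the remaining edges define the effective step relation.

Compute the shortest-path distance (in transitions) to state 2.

Breadth-first toward 2:
  L0 = {0}
  L1 = {3,7}
  L2 = {1,2}
2 enters at depth 2; path a·a

Answer: 2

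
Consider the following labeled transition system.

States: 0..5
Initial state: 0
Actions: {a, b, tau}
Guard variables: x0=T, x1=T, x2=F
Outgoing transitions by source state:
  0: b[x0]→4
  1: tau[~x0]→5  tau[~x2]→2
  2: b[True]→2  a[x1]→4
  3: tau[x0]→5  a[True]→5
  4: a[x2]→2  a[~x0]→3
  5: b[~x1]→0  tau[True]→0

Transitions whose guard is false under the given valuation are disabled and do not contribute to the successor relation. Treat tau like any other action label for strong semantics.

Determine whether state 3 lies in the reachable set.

Guard filter leaves 7 enabled edge(s).
L0 = {0}
L1 = {4}  total {0,4}
Reach set: {0,4}

Answer: UNREACHABLE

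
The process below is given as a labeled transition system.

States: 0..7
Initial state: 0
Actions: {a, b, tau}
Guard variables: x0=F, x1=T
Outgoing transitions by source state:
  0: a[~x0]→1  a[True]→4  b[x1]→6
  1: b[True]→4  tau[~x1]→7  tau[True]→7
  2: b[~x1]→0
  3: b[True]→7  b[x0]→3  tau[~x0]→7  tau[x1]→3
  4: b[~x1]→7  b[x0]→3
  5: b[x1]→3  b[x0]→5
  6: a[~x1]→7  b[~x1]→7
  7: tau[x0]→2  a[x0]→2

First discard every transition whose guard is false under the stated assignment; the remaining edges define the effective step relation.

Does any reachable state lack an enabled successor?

Reachable = {0,1,4,6,7}
  0: a→1  a→4  b→6  [3 out]
  1: b→4  tau→7  [2 out]
  4: ∅  [no exit]
  6: ∅  [no exit]
  7: ∅  [no exit]
Path to 4: a

Answer: DEADLOCK at state 4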